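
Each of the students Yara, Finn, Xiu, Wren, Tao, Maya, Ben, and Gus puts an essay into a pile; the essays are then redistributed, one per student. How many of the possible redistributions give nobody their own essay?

14833

Let Aᵢ be the assignments in which student i gets their own essay. We want the size of the complement of A₁∪…∪A_8.
By inclusion–exclusion this is Σ_{j=0}^{8} (−1)^j C(8,j)·(8−j)!.
Computing: 40320 − 40320 + 20160 − 6720 + 1680 − 336 + 56 − 8 + 1 = 14833.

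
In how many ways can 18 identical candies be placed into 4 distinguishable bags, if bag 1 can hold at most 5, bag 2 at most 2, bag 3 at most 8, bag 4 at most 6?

Ignoring the caps, the number of non-negative solutions to x_1+…+x_4 = 18 is C(21,3) = 1330.
Subtract solutions that violate a single cap (substitute x_i' = x_i − (cap_i+1)): x_1 ≥ 6 gives C(15,3) = 455; x_2 ≥ 3 gives C(18,3) = 816; x_3 ≥ 9 gives C(12,3) = 220; x_4 ≥ 7 gives C(14,3) = 364. Together 1855.
Add back pairs where two caps are both exceeded: 220 + 20 + 56 + 84 + 165 + 10 = 555.
Subtract triples: 1 + 10 + 0 + 0 = 11.
By inclusion–exclusion the count is 1330 − 1855 + 555 − 11 = 19.

19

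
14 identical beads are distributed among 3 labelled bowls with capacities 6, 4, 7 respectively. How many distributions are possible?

Ignoring the caps, the number of non-negative solutions to x_1+…+x_3 = 14 is C(16,2) = 120.
Subtract solutions that violate a single cap (substitute x_i' = x_i − (cap_i+1)): x_1 ≥ 7 gives C(9,2) = 36; x_2 ≥ 5 gives C(11,2) = 55; x_3 ≥ 8 gives C(8,2) = 28. Together 119.
Add back pairs where two caps are both exceeded: 6 + 0 + 3 = 9.
By inclusion–exclusion the count is 120 − 119 + 9 = 10.

10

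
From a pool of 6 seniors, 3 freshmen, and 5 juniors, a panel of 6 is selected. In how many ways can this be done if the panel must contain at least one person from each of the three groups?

2430

Total 6-person selections from all 14: C(14,6) = 3003.
Selections missing a whole group: no seniors → C(8,6) = 28; no freshmen → C(11,6) = 462; no juniors → C(9,6) = 84.
Add back selections omitting two groups (i.e. drawn from a single group): C(6,6) + C(3,6) + C(5,6) = 1.
By inclusion–exclusion: 3003 − 574 + 1 = 2430.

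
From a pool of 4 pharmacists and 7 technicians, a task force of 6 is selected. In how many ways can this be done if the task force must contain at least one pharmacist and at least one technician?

455

Total 6-person selections from all 11: C(11,6) = 462.
Subtract selections that omit an entire group: no pharmacists → C(7,6) = 7; no technicians → C(4,6) = 0.
Both groups omitted at once is impossible, so 462 − 7 = 455.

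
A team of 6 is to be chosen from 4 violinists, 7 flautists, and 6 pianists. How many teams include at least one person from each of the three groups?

Total 6-person selections from all 17: C(17,6) = 12376.
Subtract selections that omit an entire group: no violinists → C(13,6) = 1716; no flautists → C(10,6) = 210; no pianists → C(11,6) = 462.
Add back selections omitting two groups (i.e. drawn from a single group): C(4,6) + C(7,6) + C(6,6) = 8.
By inclusion–exclusion: 12376 − 2388 + 8 = 9996.

9996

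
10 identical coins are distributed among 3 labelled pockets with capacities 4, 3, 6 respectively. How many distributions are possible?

10

Ignoring the caps, the number of non-negative solutions to x_1+…+x_3 = 10 is C(12,2) = 66.
Subtract solutions that violate a single cap (substitute x_i' = x_i − (cap_i+1)): x_1 ≥ 5 gives C(7,2) = 21; x_2 ≥ 4 gives C(8,2) = 28; x_3 ≥ 7 gives C(5,2) = 10. Together 59.
Add back pairs where two caps are both exceeded: 3 + 0 + 0 = 3.
By inclusion–exclusion the count is 66 − 59 + 3 = 10.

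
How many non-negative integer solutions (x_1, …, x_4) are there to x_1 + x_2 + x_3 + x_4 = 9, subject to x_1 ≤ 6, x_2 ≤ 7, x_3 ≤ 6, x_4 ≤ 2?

By stars and bars, unrestricted non-negative solutions to x_1+…+x_4 = 9 number C(9+3,3) = 220.
Subtract solutions that violate a single cap (substitute x_i' = x_i − (cap_i+1)): x_1 ≥ 7 gives C(5,3) = 10; x_2 ≥ 8 gives C(4,3) = 4; x_3 ≥ 7 gives C(5,3) = 10; x_4 ≥ 3 gives C(9,3) = 84. Together 108.
No two caps can be exceeded simultaneously, so the pair terms are all 0.
By inclusion–exclusion the count is 220 − 108 + 0 = 112.

112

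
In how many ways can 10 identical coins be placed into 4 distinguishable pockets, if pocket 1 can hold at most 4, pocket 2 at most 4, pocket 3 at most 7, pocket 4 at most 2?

65

By stars and bars, unrestricted non-negative solutions to x_1+…+x_4 = 10 number C(10+3,3) = 286.
Subtract solutions that violate a single cap (substitute x_i' = x_i − (cap_i+1)): x_1 ≥ 5 gives C(8,3) = 56; x_2 ≥ 5 gives C(8,3) = 56; x_3 ≥ 8 gives C(5,3) = 10; x_4 ≥ 3 gives C(10,3) = 120. Together 242.
Add back pairs where two caps are both exceeded: 1 + 0 + 10 + 0 + 10 + 0 = 21.
By inclusion–exclusion the count is 286 − 242 + 21 = 65.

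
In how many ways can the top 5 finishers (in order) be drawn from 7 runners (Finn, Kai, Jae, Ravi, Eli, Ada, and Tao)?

This is an ordered selection of 5 from 7: P(7,5).
That gives 7 × 6 × 5 × 4 × 3 = 2520.

2520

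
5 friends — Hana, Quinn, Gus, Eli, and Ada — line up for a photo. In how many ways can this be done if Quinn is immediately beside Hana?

48

Glue Quinn and Hana into one block (2 internal orders), leaving 4 units to arrange in a row.
So the count is 2·(4)! = 48.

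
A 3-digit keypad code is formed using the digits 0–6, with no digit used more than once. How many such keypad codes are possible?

210

With no repetition, fill the 3 digits in order: 7 choices, then 6, down to 5.
That product is 7 × 6 × 5 = 210.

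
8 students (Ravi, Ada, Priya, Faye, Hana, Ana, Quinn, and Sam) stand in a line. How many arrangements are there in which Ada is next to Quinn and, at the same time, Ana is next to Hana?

2880

Treat {Ada,Quinn} as one block (2 orders) and {Ana,Hana} as another (2 orders).
That leaves 6 units to arrange: 2 × 2 × 6! = 4 × 720 = 2880.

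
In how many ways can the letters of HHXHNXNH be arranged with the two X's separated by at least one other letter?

Total arrangements of HHXHNXNH: 8!/(4!·2!·2!) = 420.
If the two X's are adjacent, glue them into one block, leaving 7 items to arrange: (7)!/(4!·2!) = 105 ways.
Hence 420 − 105 = 315.

315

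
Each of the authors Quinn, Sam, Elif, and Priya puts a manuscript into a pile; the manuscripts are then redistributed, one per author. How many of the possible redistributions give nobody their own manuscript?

This is the derangement count D_4: permutations of 4 items with no fixed point.
By inclusion–exclusion this is Σ_{j=0}^{4} (−1)^j C(4,j)·(4−j)!.
Computing: 24 − 24 + 12 − 4 + 1 = 9.

9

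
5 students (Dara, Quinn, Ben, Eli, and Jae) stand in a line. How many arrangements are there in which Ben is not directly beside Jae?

There are 5! = 120 arrangements in all. If Ben and Jae are adjacent, merging them into one block gives 2·(4)! = 48 arrangements.
So 120 − 48 = 72 arrangements keep them apart.

72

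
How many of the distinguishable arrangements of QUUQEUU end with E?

Fix E in the last position and arrange the remaining 6 letters.
Those 6 letters have Q appearing twice and U appearing 4 times, giving (6)!/(4!·2!) = 15.

15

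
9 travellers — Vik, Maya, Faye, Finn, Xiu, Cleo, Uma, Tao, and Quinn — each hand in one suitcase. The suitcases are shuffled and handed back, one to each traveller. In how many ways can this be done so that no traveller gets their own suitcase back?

133496

This is the derangement count D_9: permutations of 9 items with no fixed point.
By inclusion–exclusion this is Σ_{j=0}^{9} (−1)^j C(9,j)·(9−j)!.
Computing: 362880 − 362880 + 181440 − 60480 + 15120 − 3024 + 504 − 72 + 9 − 1 = 133496.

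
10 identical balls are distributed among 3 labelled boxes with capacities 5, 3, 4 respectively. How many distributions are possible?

6

Ignoring the caps, the number of non-negative solutions to x_1+…+x_3 = 10 is C(12,2) = 66.
Subtract solutions that violate a single cap (substitute x_i' = x_i − (cap_i+1)): x_1 ≥ 6 gives C(6,2) = 15; x_2 ≥ 4 gives C(8,2) = 28; x_3 ≥ 5 gives C(7,2) = 21. Together 64.
Add back pairs where two caps are both exceeded: 1 + 0 + 3 = 4.
By inclusion–exclusion the count is 66 − 64 + 4 = 6.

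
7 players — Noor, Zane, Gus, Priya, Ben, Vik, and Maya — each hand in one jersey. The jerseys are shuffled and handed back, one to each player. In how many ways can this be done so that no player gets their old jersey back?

Let Aᵢ be the assignments in which player i gets their old jersey. We want the size of the complement of A₁∪…∪A_7.
By inclusion–exclusion this is Σ_{j=0}^{7} (−1)^j C(7,j)·(7−j)!.
Computing: 5040 − 5040 + 2520 − 840 + 210 − 42 + 7 − 1 = 1854.

1854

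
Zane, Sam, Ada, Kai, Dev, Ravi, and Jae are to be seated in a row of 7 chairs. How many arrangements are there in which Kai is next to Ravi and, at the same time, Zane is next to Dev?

Treat {Kai,Ravi} as one block (2 orders) and {Zane,Dev} as another (2 orders).
That leaves 5 units to arrange: 2 × 2 × 5! = 4 × 120 = 480.

480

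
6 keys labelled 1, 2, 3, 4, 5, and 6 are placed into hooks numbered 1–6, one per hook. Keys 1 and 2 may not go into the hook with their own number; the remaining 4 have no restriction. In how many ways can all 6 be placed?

Let Aᵢ (for i ∈ {1, 2}) be the placements that put key i in its forbidden hook. Any j of these fix j positions, leaving (6−j)! ways to fill the rest, and there are C(2,j) ways to pick which j.
By inclusion–exclusion, the number of valid placements is Σ_{j=0}^{2} (−1)^j C(2,j)·(6−j)!.
Computing: 720 − 240 + 24 = 504.

504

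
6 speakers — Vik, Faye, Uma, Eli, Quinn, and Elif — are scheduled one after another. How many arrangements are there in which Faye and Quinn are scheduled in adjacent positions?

Glue Faye and Quinn into one block (2 internal orders), leaving 5 units to arrange in a row.
That gives 2 × 5! = 2 × 120 = 240.

240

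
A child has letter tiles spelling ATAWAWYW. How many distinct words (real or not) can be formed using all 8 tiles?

1120

The 8 letters of ATAWAWYW have repeats: A appearing 3 times and W appearing 3 times.
Dividing 8! = 40320 by 3!·3! = 36 for the repeated letters gives 1120.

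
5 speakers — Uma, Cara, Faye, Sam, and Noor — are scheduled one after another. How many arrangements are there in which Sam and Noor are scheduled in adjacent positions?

48

Glue Sam and Noor into one block (2 internal orders), leaving 4 units to arrange in a row.
So the count is 2·(4)! = 48.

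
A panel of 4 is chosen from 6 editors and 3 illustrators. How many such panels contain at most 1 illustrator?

Split by how many illustrators are chosen (0 through 1).
Sum: C(3,0)·C(6,4) + C(3,1)·C(6,3) = 15 + 60 = 75.

75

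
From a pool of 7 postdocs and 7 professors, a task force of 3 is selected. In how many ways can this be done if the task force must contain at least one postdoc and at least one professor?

294

Unrestricted: C(14,3) = 364 ways to pick any 3 of the 14.
Selections missing a whole group: no postdocs → C(7,3) = 35; no professors → C(7,3) = 35.
Both groups omitted at once is impossible, so 364 − 70 = 294.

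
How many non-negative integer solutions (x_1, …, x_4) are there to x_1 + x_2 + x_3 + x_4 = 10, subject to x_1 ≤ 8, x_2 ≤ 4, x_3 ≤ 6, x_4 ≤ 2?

97

Without the upper bounds there are C(13,3) = 286 ways to split 10 among 4 variables.
Subtract solutions that violate a single cap (substitute x_i' = x_i − (cap_i+1)): x_1 ≥ 9 gives C(4,3) = 4; x_2 ≥ 5 gives C(8,3) = 56; x_3 ≥ 7 gives C(6,3) = 20; x_4 ≥ 3 gives C(10,3) = 120. Together 200.
Add back pairs where two caps are both exceeded: 0 + 0 + 0 + 0 + 10 + 1 = 11.
By inclusion–exclusion the count is 286 − 200 + 11 = 97.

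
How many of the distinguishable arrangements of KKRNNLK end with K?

Fix K in the last position and arrange the remaining 6 letters.
Those 6 letters have K appearing twice and N appearing twice, giving (6)!/(2!·2!) = 180.

180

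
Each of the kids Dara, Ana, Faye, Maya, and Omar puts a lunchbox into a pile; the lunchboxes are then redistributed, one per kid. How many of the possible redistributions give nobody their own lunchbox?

44

Count assignments avoiding every fixed point. For any j of the 5 kids fixed to their own lunchbox, the other 5−j can be arranged in (5−j)! ways.
By inclusion–exclusion this is Σ_{j=0}^{5} (−1)^j C(5,j)·(5−j)!.
Computing: 120 − 120 + 60 − 20 + 5 − 1 = 44.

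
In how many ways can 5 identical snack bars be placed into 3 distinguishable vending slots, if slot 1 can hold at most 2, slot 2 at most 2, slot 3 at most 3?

Ignoring the caps, the number of non-negative solutions to x_1+…+x_3 = 5 is C(7,2) = 21.
Subtract solutions that violate a single cap (substitute x_i' = x_i − (cap_i+1)): x_1 ≥ 3 gives C(4,2) = 6; x_2 ≥ 3 gives C(4,2) = 6; x_3 ≥ 4 gives C(3,2) = 3. Together 15.
No two caps can be exceeded simultaneously, so the pair terms are all 0.
By inclusion–exclusion the count is 21 − 15 + 0 = 6.

6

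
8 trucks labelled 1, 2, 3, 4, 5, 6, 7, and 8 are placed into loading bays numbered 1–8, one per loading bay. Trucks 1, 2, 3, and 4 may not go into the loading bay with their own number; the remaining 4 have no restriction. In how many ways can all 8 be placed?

24024

Let Aᵢ (for 1 ≤ i ≤ 4) be the placements that put truck i in its forbidden loading bay. Any j of these fix j positions, leaving (8−j)! ways to fill the rest, and there are C(4,j) ways to pick which j.
By inclusion–exclusion, the number of valid placements is Σ_{j=0}^{4} (−1)^j C(4,j)·(8−j)!.
Computing: 40320 − 20160 + 4320 − 480 + 24 = 24024.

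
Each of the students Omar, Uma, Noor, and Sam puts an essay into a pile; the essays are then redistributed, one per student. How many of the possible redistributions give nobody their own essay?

Count assignments avoiding every fixed point. For any j of the 4 students fixed to their own essay, the other 4−j can be arranged in (4−j)! ways.
By inclusion–exclusion this is Σ_{j=0}^{4} (−1)^j C(4,j)·(4−j)!.
Computing: 24 − 24 + 12 − 4 + 1 = 9.

9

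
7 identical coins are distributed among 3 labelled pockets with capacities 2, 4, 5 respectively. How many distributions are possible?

12

Ignoring the caps, the number of non-negative solutions to x_1+…+x_3 = 7 is C(9,2) = 36.
Subtract solutions that violate a single cap (substitute x_i' = x_i − (cap_i+1)): x_1 ≥ 3 gives C(6,2) = 15; x_2 ≥ 5 gives C(4,2) = 6; x_3 ≥ 6 gives C(3,2) = 3. Together 24.
No two caps can be exceeded simultaneously, so the pair terms are all 0.
By inclusion–exclusion the count is 36 − 24 + 0 = 12.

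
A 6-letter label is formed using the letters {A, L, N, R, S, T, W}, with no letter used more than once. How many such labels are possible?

With no repetition, fill the 6 letters in order: 7 choices, then 6, down to 2.
7 × 6 × 5 × 4 × 3 × 2 = 5040.

5040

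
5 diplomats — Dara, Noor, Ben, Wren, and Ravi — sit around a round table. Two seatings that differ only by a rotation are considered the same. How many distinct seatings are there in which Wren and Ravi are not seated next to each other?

Without the restriction there are (4)! = 24 seatings.
Seatings with Wren beside Ravi: treat them as a block with 2 internal orders, giving 2 × (3)! = 12.
Subtracting, 24 − 12 = 12.

12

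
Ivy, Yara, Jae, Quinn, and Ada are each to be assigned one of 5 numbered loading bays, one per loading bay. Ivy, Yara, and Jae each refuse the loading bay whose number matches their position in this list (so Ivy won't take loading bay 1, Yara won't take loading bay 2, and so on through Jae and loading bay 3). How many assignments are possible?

64

Let Aᵢ (for i ∈ {1, 2, 3}) be the placements that put person i in their forbidden loading bay. Any j of these fix j positions, leaving (5−j)! ways to fill the rest, and there are C(3,j) ways to pick which j.
By inclusion–exclusion, the number of valid placements is Σ_{j=0}^{3} (−1)^j C(3,j)·(5−j)!.
Computing: 120 − 72 + 18 − 2 = 64.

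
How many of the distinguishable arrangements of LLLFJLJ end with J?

Fix J in the last position and arrange the remaining 6 letters.
Those 6 letters have L appearing 4 times, giving (6)!/(4!) = 30.

30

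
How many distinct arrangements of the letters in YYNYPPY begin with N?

15

Fix N in the first position and arrange the remaining 6 letters.
Those 6 letters have P appearing twice and Y appearing 4 times, giving (6)!/(4!·2!) = 15.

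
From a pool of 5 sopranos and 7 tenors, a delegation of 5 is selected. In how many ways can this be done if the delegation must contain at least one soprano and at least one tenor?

770

With no constraint there are C(12,5) = 792 possible selections.
Selections missing a whole group: no sopranos → C(7,5) = 21; no tenors → C(5,5) = 1.
Both groups omitted at once is impossible, so 792 − 22 = 770.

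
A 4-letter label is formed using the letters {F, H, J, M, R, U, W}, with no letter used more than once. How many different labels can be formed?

840

With no repetition, fill the 4 letters in order: 7 choices, then 6, down to 4.
That product is 7 × 6 × 5 × 4 = 840.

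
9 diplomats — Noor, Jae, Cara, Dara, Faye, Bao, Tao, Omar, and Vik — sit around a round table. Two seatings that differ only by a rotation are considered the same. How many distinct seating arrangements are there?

Around a circle, 9 distinct people have 9!/9 = (8)! = 40320 rotationally distinct seatings.

40320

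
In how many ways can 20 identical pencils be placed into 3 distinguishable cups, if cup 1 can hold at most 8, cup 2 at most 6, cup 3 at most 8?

Ignoring the caps, the number of non-negative solutions to x_1+…+x_3 = 20 is C(22,2) = 231.
Subtract solutions that violate a single cap (substitute x_i' = x_i − (cap_i+1)): x_1 ≥ 9 gives C(13,2) = 78; x_2 ≥ 7 gives C(15,2) = 105; x_3 ≥ 9 gives C(13,2) = 78. Together 261.
Add back pairs where two caps are both exceeded: 15 + 6 + 15 = 36.
By inclusion–exclusion the count is 231 − 261 + 36 = 6.

6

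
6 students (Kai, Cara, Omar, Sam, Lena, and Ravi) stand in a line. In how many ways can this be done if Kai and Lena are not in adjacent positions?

480

Of the 6! = 720 arrangements, those with Kai and Lena adjacent number 2 × 5! = 240 (treat the pair as a block with 2 internal orders).
So 720 − 240 = 480 arrangements keep them apart.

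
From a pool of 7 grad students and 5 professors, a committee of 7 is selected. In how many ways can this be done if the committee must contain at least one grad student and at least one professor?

791

Total 7-person selections from all 12: C(12,7) = 792.
Subtract selections that omit an entire group: no grad students → C(5,7) = 0; no professors → C(7,7) = 1.
Both groups omitted at once is impossible, so 792 − 1 = 791.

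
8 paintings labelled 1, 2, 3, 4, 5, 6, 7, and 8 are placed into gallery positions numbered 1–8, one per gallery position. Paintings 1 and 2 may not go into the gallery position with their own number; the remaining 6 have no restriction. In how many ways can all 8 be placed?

30960

Let Aᵢ (for i ∈ {1, 2}) be the placements that put painting i in its forbidden gallery position. Any j of these fix j positions, leaving (8−j)! ways to fill the rest, and there are C(2,j) ways to pick which j.
By inclusion–exclusion, the number of valid placements is Σ_{j=0}^{2} (−1)^j C(2,j)·(8−j)!.
Computing: 40320 − 10080 + 720 = 30960.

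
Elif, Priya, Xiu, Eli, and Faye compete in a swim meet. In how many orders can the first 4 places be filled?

There are 5 choices for 1st place, 4 for 2nd, and so on down to 2 for position 4.
That gives 5 × 4 × 3 × 2 = 120.

120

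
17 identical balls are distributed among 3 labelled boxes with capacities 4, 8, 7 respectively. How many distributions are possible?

Ignoring the caps, the number of non-negative solutions to x_1+…+x_3 = 17 is C(19,2) = 171.
Subtract solutions that violate a single cap (substitute x_i' = x_i − (cap_i+1)): x_1 ≥ 5 gives C(14,2) = 91; x_2 ≥ 9 gives C(10,2) = 45; x_3 ≥ 8 gives C(11,2) = 55. Together 191.
Add back pairs where two caps are both exceeded: 10 + 15 + 1 = 26.
By inclusion–exclusion the count is 171 − 191 + 26 = 6.

6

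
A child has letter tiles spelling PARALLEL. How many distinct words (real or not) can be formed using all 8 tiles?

Letter multiplicities in PARALLEL: A×2, E×1, L×3, P×1, R×1.
So there are 8! / (3!·2!) = 3360 distinguishable arrangements.

3360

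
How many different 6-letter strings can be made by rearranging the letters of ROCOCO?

60

ROCOCO has 6 letters with C appearing twice and O appearing 3 times.
So there are 6! / (3!·2!) = 60 distinguishable arrangements.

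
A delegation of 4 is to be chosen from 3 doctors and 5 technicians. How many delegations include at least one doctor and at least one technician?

65

Total 4-person selections from all 8: C(8,4) = 70.
Selections missing a whole group: no doctors → C(5,4) = 5; no technicians → C(3,4) = 0.
Both groups omitted at once is impossible, so 70 − 5 = 65.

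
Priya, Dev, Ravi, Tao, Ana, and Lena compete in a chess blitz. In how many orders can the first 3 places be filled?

120

This is an ordered selection of 3 from 6: P(6,3).
That gives 6 × 5 × 4 = 120.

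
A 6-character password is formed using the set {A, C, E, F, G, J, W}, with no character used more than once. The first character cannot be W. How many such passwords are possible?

4320

The first character has 7−1 = 6 choices (anything except W).
The remaining 5 characters are filled from the other 6 symbols without repetition: 6 × 5 × 4 × 3 × 2 = 720.
Total: 6 × 720 = 4320.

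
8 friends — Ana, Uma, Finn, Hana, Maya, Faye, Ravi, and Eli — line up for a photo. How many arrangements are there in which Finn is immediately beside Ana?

10080

Treat {Finn, Ana} as a single unit. There are 7 units to order, and the pair itself can be ordered 2 ways.
So the count is 2·(7)! = 10080.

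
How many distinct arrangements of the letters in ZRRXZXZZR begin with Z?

560

Fix Z in the first position and arrange the remaining 8 letters.
Those 8 letters have R appearing 3 times, X appearing twice, and Z appearing 3 times, giving (8)!/(3!·3!·2!) = 560.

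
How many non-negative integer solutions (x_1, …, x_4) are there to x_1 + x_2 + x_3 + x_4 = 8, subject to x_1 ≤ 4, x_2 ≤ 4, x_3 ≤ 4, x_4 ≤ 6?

Without the upper bounds there are C(11,3) = 165 ways to split 8 among 4 variables.
Subtract solutions that violate a single cap (substitute x_i' = x_i − (cap_i+1)): x_1 ≥ 5 gives C(6,3) = 20; x_2 ≥ 5 gives C(6,3) = 20; x_3 ≥ 5 gives C(6,3) = 20; x_4 ≥ 7 gives C(4,3) = 4. Together 64.
No two caps can be exceeded simultaneously, so the pair terms are all 0.
By inclusion–exclusion the count is 165 − 64 + 0 = 101.

101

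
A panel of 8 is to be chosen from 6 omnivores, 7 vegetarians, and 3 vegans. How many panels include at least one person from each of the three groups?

With no constraint there are C(16,8) = 12870 possible selections.
Subtract selections that omit an entire group: no omnivores → C(10,8) = 45; no vegetarians → C(9,8) = 9; no vegans → C(13,8) = 1287.
Add back selections omitting two groups (i.e. drawn from a single group): C(6,8) + C(7,8) + C(3,8) = 0.
By inclusion–exclusion: 12870 − 1341 + 0 = 11529.

11529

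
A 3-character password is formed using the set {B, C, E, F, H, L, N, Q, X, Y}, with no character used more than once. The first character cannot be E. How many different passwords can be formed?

The first character has 10−1 = 9 choices (anything except E).
The remaining 2 characters are filled from the other 9 symbols without repetition: 9 × 8 = 72.
Total: 9 × 72 = 648.

648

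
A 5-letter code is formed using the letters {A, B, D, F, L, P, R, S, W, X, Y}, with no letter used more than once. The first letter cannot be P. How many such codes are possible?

50400

The first letter has 11−1 = 10 choices (anything except P).
The remaining 4 letters are filled from the other 10 symbols without repetition: 10 × 9 × 8 × 7 = 5040.
Total: 10 × 5040 = 50400.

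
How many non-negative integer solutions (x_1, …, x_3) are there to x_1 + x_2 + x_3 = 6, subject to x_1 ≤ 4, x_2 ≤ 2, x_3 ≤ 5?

Without the upper bounds there are C(8,2) = 28 ways to split 6 among 3 variables.
Subtract solutions that violate a single cap (substitute x_i' = x_i − (cap_i+1)): x_1 ≥ 5 gives C(3,2) = 3; x_2 ≥ 3 gives C(5,2) = 10; x_3 ≥ 6 gives C(2,2) = 1. Together 14.
No two caps can be exceeded simultaneously, so the pair terms are all 0.
By inclusion–exclusion the count is 28 − 14 + 0 = 14.

14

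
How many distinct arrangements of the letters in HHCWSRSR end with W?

Fix W in the last position and arrange the remaining 7 letters.
Those 7 letters have H appearing twice, R appearing twice, and S appearing twice, giving (7)!/(2!·2!·2!) = 630.

630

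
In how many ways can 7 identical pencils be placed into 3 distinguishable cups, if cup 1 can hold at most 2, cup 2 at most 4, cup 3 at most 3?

6

Ignoring the caps, the number of non-negative solutions to x_1+…+x_3 = 7 is C(9,2) = 36.
Subtract solutions that violate a single cap (substitute x_i' = x_i − (cap_i+1)): x_1 ≥ 3 gives C(6,2) = 15; x_2 ≥ 5 gives C(4,2) = 6; x_3 ≥ 4 gives C(5,2) = 10. Together 31.
Add back pairs where two caps are both exceeded: 0 + 1 + 0 = 1.
By inclusion–exclusion the count is 36 − 31 + 1 = 6.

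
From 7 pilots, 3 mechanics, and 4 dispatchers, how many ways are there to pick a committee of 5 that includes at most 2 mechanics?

1947

Split by how many mechanics are chosen (0 through 2).
Sum: C(3,0)·C(11,5) + C(3,1)·C(11,4) + C(3,2)·C(11,3) = 462 + 990 + 495 = 1947.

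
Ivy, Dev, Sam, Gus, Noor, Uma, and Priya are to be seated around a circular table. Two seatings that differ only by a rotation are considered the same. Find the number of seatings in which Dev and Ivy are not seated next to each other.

Without the restriction there are (6)! = 720 seatings.
Those with Dev next to Ivy: fuse the pair into one unit and seat 6 units around a circle — 2·(5)! = 240.
Subtracting, 720 − 240 = 480.

480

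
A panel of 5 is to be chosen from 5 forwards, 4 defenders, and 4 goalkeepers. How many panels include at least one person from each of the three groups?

980

With no constraint there are C(13,5) = 1287 possible selections.
Selections missing a whole group: no forwards → C(8,5) = 56; no defenders → C(9,5) = 126; no goalkeepers → C(9,5) = 126.
Add back selections omitting two groups (i.e. drawn from a single group): C(5,5) + C(4,5) + C(4,5) = 1.
By inclusion–exclusion: 1287 − 308 + 1 = 980.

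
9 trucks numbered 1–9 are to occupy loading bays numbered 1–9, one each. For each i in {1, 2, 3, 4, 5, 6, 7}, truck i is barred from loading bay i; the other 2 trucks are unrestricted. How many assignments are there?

165016

Let Aᵢ (for 1 ≤ i ≤ 7) be the placements that put truck i in its forbidden loading bay. Any j of these fix j positions, leaving (9−j)! ways to fill the rest, and there are C(7,j) ways to pick which j.
By inclusion–exclusion, the number of valid placements is Σ_{j=0}^{7} (−1)^j C(7,j)·(9−j)!.
Computing: 362880 − 282240 + 105840 − 25200 + 4200 − 504 + 42 − 2 = 165016.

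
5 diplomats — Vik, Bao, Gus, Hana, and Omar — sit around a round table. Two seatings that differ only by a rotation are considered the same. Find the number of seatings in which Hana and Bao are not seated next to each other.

12

Without the restriction there are (4)! = 24 seatings.
Those with Hana next to Bao: fuse the pair into one unit and seat 4 units around a circle — 2·(3)! = 12.
Subtracting, 24 − 12 = 12.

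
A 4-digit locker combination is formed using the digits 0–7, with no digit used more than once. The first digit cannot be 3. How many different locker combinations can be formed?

1470

The first digit has 8−1 = 7 choices (anything except 3).
The remaining 3 digits are filled from the other 7 symbols without repetition: 7 × 6 × 5 = 210.
Total: 7 × 210 = 1470.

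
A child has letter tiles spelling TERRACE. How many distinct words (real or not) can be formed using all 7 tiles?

The 7 letters of TERRACE have repeats: E appearing twice and R appearing twice.
So there are 7! / (2!·2!) = 1260 distinguishable arrangements.

1260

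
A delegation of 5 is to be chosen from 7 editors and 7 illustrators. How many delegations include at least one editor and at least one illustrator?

1960

Total 5-person selections from all 14: C(14,5) = 2002.
Selections missing a whole group: no editors → C(7,5) = 21; no illustrators → C(7,5) = 21.
Both groups omitted at once is impossible, so 2002 − 42 = 1960.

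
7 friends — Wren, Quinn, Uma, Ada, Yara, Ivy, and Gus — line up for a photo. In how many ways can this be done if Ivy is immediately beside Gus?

1440

Glue Ivy and Gus into one block (2 internal orders), leaving 6 units to arrange in a row.
That gives 2 × 6! = 2 × 720 = 1440.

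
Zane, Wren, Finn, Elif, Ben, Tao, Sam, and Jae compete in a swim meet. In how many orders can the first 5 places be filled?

6720

There are 8 choices for 1st place, 7 for 2nd, and so on down to 4 for position 5.
That gives 8 × 7 × 6 × 5 × 4 = 6720.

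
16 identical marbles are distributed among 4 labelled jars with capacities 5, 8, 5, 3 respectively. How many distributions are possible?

Ignoring the caps, the number of non-negative solutions to x_1+…+x_4 = 16 is C(19,3) = 969.
Subtract solutions that violate a single cap (substitute x_i' = x_i − (cap_i+1)): x_1 ≥ 6 gives C(13,3) = 286; x_2 ≥ 9 gives C(10,3) = 120; x_3 ≥ 6 gives C(13,3) = 286; x_4 ≥ 4 gives C(15,3) = 455. Together 1147.
Add back pairs where two caps are both exceeded: 4 + 35 + 84 + 4 + 20 + 84 = 231.
Subtract triples: 0 + 0 + 1 + 0 = 1.
By inclusion–exclusion the count is 969 − 1147 + 231 − 1 = 52.

52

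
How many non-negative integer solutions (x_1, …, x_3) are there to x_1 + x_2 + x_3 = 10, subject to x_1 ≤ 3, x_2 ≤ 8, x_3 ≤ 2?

Ignoring the caps, the number of non-negative solutions to x_1+…+x_3 = 10 is C(12,2) = 66.
Subtract solutions that violate a single cap (substitute x_i' = x_i − (cap_i+1)): x_1 ≥ 4 gives C(8,2) = 28; x_2 ≥ 9 gives C(3,2) = 3; x_3 ≥ 3 gives C(9,2) = 36. Together 67.
Add back pairs where two caps are both exceeded: 0 + 10 + 0 = 10.
By inclusion–exclusion the count is 66 − 67 + 10 = 9.

9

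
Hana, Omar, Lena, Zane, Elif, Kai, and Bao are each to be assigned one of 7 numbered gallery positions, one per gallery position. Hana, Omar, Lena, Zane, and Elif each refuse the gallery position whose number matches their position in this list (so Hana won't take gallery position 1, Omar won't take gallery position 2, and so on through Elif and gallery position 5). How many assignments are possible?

2428

Let Aᵢ (for 1 ≤ i ≤ 5) be the placements that put person i in their forbidden gallery position. Any j of these fix j positions, leaving (7−j)! ways to fill the rest, and there are C(5,j) ways to pick which j.
By inclusion–exclusion, the number of valid placements is Σ_{j=0}^{5} (−1)^j C(5,j)·(7−j)!.
Computing: 5040 − 3600 + 1200 − 240 + 30 − 2 = 2428.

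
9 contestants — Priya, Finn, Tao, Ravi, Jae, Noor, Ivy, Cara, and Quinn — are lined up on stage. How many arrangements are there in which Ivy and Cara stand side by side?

80640

Place the 7 others and the Ivy-Cara pair as 8 objects in a line; the pair has 2 internal arrangements.
So the count is 2·(8)! = 80640.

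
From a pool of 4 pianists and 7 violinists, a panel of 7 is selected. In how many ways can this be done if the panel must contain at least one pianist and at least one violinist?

329

Unrestricted: C(11,7) = 330 ways to pick any 7 of the 11.
Selections missing a whole group: no pianists → C(7,7) = 1; no violinists → C(4,7) = 0.
Both groups omitted at once is impossible, so 330 − 1 = 329.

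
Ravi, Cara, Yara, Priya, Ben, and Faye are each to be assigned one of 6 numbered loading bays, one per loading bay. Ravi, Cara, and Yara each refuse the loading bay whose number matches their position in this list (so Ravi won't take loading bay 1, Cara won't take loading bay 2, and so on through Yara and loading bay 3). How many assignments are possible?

Let Aᵢ (for i ∈ {1, 2, 3}) be the placements that put person i in their forbidden loading bay. Any j of these fix j positions, leaving (6−j)! ways to fill the rest, and there are C(3,j) ways to pick which j.
By inclusion–exclusion, the number of valid placements is Σ_{j=0}^{3} (−1)^j C(3,j)·(6−j)!.
Computing: 720 − 360 + 72 − 6 = 426.

426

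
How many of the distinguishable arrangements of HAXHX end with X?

12

With the last slot taken by X, it remains to arrange the other 4 letters (HAHX).
Those 4 letters have H appearing twice, giving (4)!/(2!) = 12.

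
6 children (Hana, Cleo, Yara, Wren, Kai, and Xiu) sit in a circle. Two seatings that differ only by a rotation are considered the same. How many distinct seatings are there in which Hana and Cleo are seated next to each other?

48

Glue Hana and Cleo into a block (2 internal orders). Seating 5 units around a circle gives (4)! arrangements.
So 2 × (4)! = 2 × 24 = 48.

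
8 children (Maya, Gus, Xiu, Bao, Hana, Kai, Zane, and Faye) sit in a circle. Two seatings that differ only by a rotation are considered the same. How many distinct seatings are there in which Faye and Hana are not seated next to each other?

3600

All circular seatings of 8 people number (7)! = 5040.
Seatings with Faye beside Hana: treat them as a block with 2 internal orders, giving 2 × (6)! = 1440.
Subtracting, 5040 − 1440 = 3600.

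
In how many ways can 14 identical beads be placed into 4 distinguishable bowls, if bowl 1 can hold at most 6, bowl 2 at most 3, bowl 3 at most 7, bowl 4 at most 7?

146

Without the upper bounds there are C(17,3) = 680 ways to split 14 among 4 bowls.
Subtract solutions that violate a single cap (substitute x_i' = x_i − (cap_i+1)): x_1 ≥ 7 gives C(10,3) = 120; x_2 ≥ 4 gives C(13,3) = 286; x_3 ≥ 8 gives C(9,3) = 84; x_4 ≥ 8 gives C(9,3) = 84. Together 574.
Add back pairs where two caps are both exceeded: 20 + 0 + 0 + 10 + 10 + 0 = 40.
By inclusion–exclusion the count is 680 − 574 + 40 = 146.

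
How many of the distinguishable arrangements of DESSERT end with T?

180

Fix T in the last position and arrange the remaining 6 letters.
Those 6 letters have E appearing twice and S appearing twice, giving (6)!/(2!·2!) = 180.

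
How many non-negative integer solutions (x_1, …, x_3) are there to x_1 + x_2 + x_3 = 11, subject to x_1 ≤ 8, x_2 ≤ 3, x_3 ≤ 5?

Ignoring the caps, the number of non-negative solutions to x_1+…+x_3 = 11 is C(13,2) = 78.
Subtract solutions that violate a single cap (substitute x_i' = x_i − (cap_i+1)): x_1 ≥ 9 gives C(4,2) = 6; x_2 ≥ 4 gives C(9,2) = 36; x_3 ≥ 6 gives C(7,2) = 21. Together 63.
Add back pairs where two caps are both exceeded: 0 + 0 + 3 = 3.
By inclusion–exclusion the count is 78 − 63 + 3 = 18.

18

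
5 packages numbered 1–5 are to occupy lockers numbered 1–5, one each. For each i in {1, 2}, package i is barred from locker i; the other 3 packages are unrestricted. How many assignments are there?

78

Let Aᵢ (for i ∈ {1, 2}) be the placements that put package i in its forbidden locker. Any j of these fix j positions, leaving (5−j)! ways to fill the rest, and there are C(2,j) ways to pick which j.
By inclusion–exclusion, the number of valid placements is Σ_{j=0}^{2} (−1)^j C(2,j)·(5−j)!.
Computing: 120 − 48 + 6 = 78.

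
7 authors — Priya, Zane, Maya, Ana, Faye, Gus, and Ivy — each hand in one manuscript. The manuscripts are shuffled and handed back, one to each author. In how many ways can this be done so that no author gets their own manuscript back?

Let Aᵢ be the assignments in which author i gets their own manuscript. We want the size of the complement of A₁∪…∪A_7.
By inclusion–exclusion this is Σ_{j=0}^{7} (−1)^j C(7,j)·(7−j)!.
Computing: 5040 − 5040 + 2520 − 840 + 210 − 42 + 7 − 1 = 1854.

1854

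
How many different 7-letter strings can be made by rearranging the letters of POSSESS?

210

The 7 letters of POSSESS have repeats: S appearing 4 times.
Dividing 7! = 5040 by 4! = 24 for the repeated letters gives 210.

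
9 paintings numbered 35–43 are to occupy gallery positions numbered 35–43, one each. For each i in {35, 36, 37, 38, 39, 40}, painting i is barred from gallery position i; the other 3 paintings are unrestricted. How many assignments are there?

183822

Let Aᵢ (for 35 ≤ i ≤ 40) be the placements that put painting i in its forbidden gallery position. Any j of these fix j positions, leaving (9−j)! ways to fill the rest, and there are C(6,j) ways to pick which j.
By inclusion–exclusion, the number of valid placements is Σ_{j=0}^{6} (−1)^j C(6,j)·(9−j)!.
Computing: 362880 − 241920 + 75600 − 14400 + 1800 − 144 + 6 = 183822.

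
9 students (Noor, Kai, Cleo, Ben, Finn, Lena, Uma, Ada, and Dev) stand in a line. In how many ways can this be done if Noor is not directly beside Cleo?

282240

Of the 9! = 362880 arrangements, those with Noor and Cleo adjacent number 2 × 8! = 80640 (treat the pair as a block with 2 internal orders).
So 362880 − 80640 = 282240 arrangements keep them apart.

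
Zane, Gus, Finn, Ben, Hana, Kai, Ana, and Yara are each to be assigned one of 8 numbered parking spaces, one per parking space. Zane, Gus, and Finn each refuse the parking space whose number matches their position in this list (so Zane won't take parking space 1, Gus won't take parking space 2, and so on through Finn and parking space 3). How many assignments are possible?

27240

Let Aᵢ (for i ∈ {1, 2, 3}) be the placements that put person i in their forbidden parking space. Any j of these fix j positions, leaving (8−j)! ways to fill the rest, and there are C(3,j) ways to pick which j.
By inclusion–exclusion, the number of valid placements is Σ_{j=0}^{3} (−1)^j C(3,j)·(8−j)!.
Computing: 40320 − 15120 + 2160 − 120 = 27240.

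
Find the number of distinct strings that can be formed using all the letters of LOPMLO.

180

LOPMLO has 6 letters with L appearing twice and O appearing twice.
The number of distinct arrangements is 6!/(2!·2!) = 720/4 = 180.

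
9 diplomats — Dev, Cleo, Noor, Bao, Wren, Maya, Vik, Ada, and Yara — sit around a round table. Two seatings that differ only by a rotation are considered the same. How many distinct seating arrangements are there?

Seat Dev anywhere (absorbing the rotational symmetry), then permute the other 8: (8)! = 40320.

40320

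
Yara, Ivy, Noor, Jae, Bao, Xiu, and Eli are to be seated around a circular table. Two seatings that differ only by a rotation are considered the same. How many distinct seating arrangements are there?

720

Fix one person's seat to break rotational symmetry; the remaining 6 people can be arranged in (6)! = 720 ways.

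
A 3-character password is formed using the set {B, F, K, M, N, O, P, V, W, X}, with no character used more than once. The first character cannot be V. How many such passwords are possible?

The first character has 10−1 = 9 choices (anything except V).
The remaining 2 characters are filled from the other 9 symbols without repetition: 9 × 8 = 72.
Total: 9 × 72 = 648.

648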